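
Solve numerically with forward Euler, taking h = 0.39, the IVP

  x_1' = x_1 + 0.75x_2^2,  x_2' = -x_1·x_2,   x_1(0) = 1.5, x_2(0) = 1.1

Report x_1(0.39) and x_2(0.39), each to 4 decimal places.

Euler on (x_1,x_2): x_1_{n+1} = x_1_n + h·x_1', x_2_{n+1} = x_2_n + h·x_2'.
0.000000: (1.500000, 1.100000); f=(2.407500, -1.650000) → (2.438925, 0.456500)
(x_1(0.39), x_2(0.39)) ≈ (2.4389, 0.4565)

2.4389, 0.4565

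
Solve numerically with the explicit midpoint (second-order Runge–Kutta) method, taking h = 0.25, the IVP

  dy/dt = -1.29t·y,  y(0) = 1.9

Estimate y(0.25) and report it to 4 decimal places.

1.8234

Midpoint: k1 = f(t_n, y_n); k2 = f(t_n + h/2, y_n + (h/2)·k1); y_{n+1} = y_n + h·k2.
t=0.000000, y=1.900000:
  k1 = f(0.000000, 1.900000) = 0.000000
  k2 = f(0.125000, 1.900000) = -0.306375
  y ← 1.900000 + 0.25·(-0.306375) = 1.823406
y(0.25) ≈ 1.8234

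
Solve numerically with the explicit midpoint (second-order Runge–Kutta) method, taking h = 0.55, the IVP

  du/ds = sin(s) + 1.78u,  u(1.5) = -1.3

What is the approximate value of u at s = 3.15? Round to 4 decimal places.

-12.5774

Midpoint: k1 = f(s_n, u_n); k2 = f(s_n + h/2, u_n + (h/2)·k1); u_{n+1} = u_n + h·k2.
s=1.500000, u=-1.300000:
  k1 = f(1.500000, -1.300000) = -1.316505
  k2 = f(1.775000, -1.662039) = -1.979206
  u ← -1.300000 + 0.55·(-1.979206) = -2.388564
s=2.050000, u=-2.388564:
  k1 = f(2.050000, -2.388564) = -3.364281
  k2 = f(2.325000, -3.313741) = -5.169641
  u ← -2.388564 + 0.55·(-5.169641) = -5.231866
s=2.600000, u=-5.231866:
  k1 = f(2.600000, -5.231866) = -8.797221
  k2 = f(2.875000, -7.651102) = -13.355516
  u ← -5.231866 + 0.55·(-13.355516) = -12.577400
u(3.15) ≈ -12.5774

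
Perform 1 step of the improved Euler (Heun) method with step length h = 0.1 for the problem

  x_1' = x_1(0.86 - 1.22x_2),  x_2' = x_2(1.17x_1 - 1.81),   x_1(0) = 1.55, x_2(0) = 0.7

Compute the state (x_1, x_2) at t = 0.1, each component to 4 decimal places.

Heun on (x_1,x_2): k1 = f(t_n, state_n); k2 = f(t_n + h, state_n + h·k1); state_{n+1} = state_n + (h/2)·(k1 + k2).
0.000000: (1.550000, 0.700000)
  k1 = (0.009300, 0.002450)
  predictor → (1.550930, 0.700245)
  k2 = (0.008842, 0.003213)
  → (1.550907, 0.700283)
(x_1(0.1), x_2(0.1)) ≈ (1.5509, 0.7003)

1.5509, 0.7003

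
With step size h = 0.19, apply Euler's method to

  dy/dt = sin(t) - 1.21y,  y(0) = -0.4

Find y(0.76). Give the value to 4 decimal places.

0.0374

Euler: y_{n+1} = y_n + h·f(t_n, y_n).
t=0.000000, y=-0.400000: f=0.484000 → y ← -0.400000 + 0.19·0.484000 = -0.308040
t=0.190000, y=-0.308040: f=0.561587 → y ← -0.308040 + 0.19·0.561587 = -0.201338
t=0.380000, y=-0.201338: f=0.614540 → y ← -0.201338 + 0.19·0.614540 = -0.084576
t=0.570000, y=-0.084576: f=0.641969 → y ← -0.084576 + 0.19·0.641969 = 0.037398
y(0.76) ≈ 0.0374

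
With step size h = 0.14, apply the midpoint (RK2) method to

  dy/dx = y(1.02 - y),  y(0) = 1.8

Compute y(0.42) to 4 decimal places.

Midpoint: k1 = f(x_n, y_n); k2 = f(x_n + h/2, y_n + (h/2)·k1); y_{n+1} = y_n + h·k2.
x=0.000000, y=1.800000:
  k1 = f(0.000000, 1.800000) = -1.404000
  k2 = f(0.070000, 1.701720) = -1.160097
  y ← 1.800000 + 0.14·(-1.160097) = 1.637586
x=0.140000, y=1.637586:
  k1 = f(0.140000, 1.637586) = -1.011351
  k2 = f(0.210000, 1.566792) = -0.856709
  y ← 1.637586 + 0.14·(-0.856709) = 1.517647
x=0.280000, y=1.517647:
  k1 = f(0.280000, 1.517647) = -0.755253
  k2 = f(0.350000, 1.464780) = -0.651504
  y ← 1.517647 + 0.14·(-0.651504) = 1.426437
y(0.42) ≈ 1.4264

1.4264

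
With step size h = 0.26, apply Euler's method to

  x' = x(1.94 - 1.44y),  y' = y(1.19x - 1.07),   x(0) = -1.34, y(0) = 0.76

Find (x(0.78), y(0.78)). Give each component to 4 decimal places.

Euler on (x,y): x_{n+1} = x_n + h·x', y_{n+1} = y_n + h·y'.
0.000000: (-1.340000, 0.760000); f=(-1.133104, -2.025096) → (-1.634607, 0.233475)
0.260000: (-1.634607, 0.233475); f=(-2.621576, -0.703970) → (-2.316217, 0.050443)
0.520000: (-2.316217, 0.050443); f=(-4.325216, -0.193010) → (-3.440773, 0.000260)
(x(0.78), y(0.78)) ≈ (-3.4408, 0.0003)

-3.4408, 0.0003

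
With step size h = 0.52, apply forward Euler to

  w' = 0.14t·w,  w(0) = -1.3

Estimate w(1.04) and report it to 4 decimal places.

Euler: w_{n+1} = w_n + h·f(t_n, w_n).
t=0.000000, w=-1.300000: f=0.000000 → w ← -1.300000 + 0.52·0.000000 = -1.300000
t=0.520000, w=-1.300000: f=-0.094640 → w ← -1.300000 + 0.52·(-0.094640) = -1.349213
w(1.04) ≈ -1.3492

-1.3492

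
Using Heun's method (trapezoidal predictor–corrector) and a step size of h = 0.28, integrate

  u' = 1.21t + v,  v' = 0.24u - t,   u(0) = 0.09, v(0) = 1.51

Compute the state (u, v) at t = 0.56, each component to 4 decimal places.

Heun on (u,v): k1 = f(t_n, state_n); k2 = f(t_n + h, state_n + h·k1); state_{n+1} = state_n + (h/2)·(k1 + k2).
0.000000: (0.090000, 1.510000)
  k1 = (1.510000, 0.021600)
  predictor → (0.512800, 1.516048)
  k2 = (1.854848, -0.156928)
  → (0.561079, 1.491054)
0.280000: (0.561079, 1.491054)
  k1 = (1.829854, -0.145341)
  predictor → (1.073438, 1.450359)
  k2 = (2.127959, -0.302375)
  → (1.115172, 1.428374)
(u(0.56), v(0.56)) ≈ (1.1152, 1.4284)

1.1152, 1.4284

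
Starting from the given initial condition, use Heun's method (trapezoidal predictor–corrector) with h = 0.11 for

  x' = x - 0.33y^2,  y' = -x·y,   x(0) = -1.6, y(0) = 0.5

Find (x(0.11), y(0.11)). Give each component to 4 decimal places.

-1.7970, 0.6017

Heun on (x,y): k1 = f(t_n, state_n); k2 = f(t_n + h, state_n + h·k1); state_{n+1} = state_n + (h/2)·(k1 + k2).
0.000000: (-1.600000, 0.500000)
  k1 = (-1.682500, 0.800000)
  predictor → (-1.785075, 0.588000)
  k2 = (-1.899171, 1.049624)
  → (-1.796992, 0.601729)
(x(0.11), y(0.11)) ≈ (-1.7970, 0.6017)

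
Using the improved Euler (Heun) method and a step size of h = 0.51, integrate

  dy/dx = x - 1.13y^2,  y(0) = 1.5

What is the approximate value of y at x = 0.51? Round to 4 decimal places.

Heun: k1 = f(x_n, y_n); k2 = f(x_n + h, y_n + h·k1); y_{n+1} = y_n + (h/2)·(k1 + k2).
x=0.000000, y=1.500000:
  k1 = f(0.000000, 1.500000) = -2.542500
  k2 = f(0.510000, 0.203325) = 0.463285
  y ← 1.500000 + (0.51/2)·(-2.542500 + 0.463285) = 0.969800
y(0.51) ≈ 0.9698

0.9698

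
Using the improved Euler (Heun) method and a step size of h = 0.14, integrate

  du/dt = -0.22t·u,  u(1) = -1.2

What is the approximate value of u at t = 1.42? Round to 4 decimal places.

Heun: k1 = f(t_n, u_n); k2 = f(t_n + h, u_n + h·k1); u_{n+1} = u_n + (h/2)·(k1 + k2).
t=1.000000, u=-1.200000:
  k1 = f(1.000000, -1.200000) = 0.264000
  k2 = f(1.140000, -1.163040) = 0.291690
  u ← -1.200000 + (0.14/2)·(0.264000 + 0.291690) = -1.161102
t=1.140000, u=-1.161102:
  k1 = f(1.140000, -1.161102) = 0.291204
  k2 = f(1.280000, -1.120333) = 0.315486
  u ← -1.161102 + (0.14/2)·(0.291204 + 0.315486) = -1.118633
t=1.280000, u=-1.118633:
  k1 = f(1.280000, -1.118633) = 0.315007
  k2 = f(1.420000, -1.074532) = 0.335684
  u ← -1.118633 + (0.14/2)·(0.315007 + 0.335684) = -1.073085
u(1.42) ≈ -1.0731

-1.0731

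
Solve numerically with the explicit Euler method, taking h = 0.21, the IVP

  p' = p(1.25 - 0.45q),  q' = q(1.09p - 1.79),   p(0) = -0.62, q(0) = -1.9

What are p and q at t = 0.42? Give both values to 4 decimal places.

Euler on (p,q): p_{n+1} = p_n + h·p', q_{n+1} = q_n + h·q'.
0.000000: (-0.620000, -1.900000); f=(-1.305100, 4.685020) → (-0.894071, -0.916146)
0.210000: (-0.894071, -0.916146); f=(-1.486183, 2.532719) → (-1.206170, -0.384275)
(p(0.42), q(0.42)) ≈ (-1.2062, -0.3843)

-1.2062, -0.3843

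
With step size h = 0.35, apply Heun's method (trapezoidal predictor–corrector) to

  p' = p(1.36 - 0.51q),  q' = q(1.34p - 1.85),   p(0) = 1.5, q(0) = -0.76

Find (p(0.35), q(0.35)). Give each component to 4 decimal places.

2.7073, -0.9764

Heun on (p,q): k1 = f(x_n, state_n); k2 = f(x_n + h, state_n + h·k1); state_{n+1} = state_n + (h/2)·(k1 + k2).
0.000000: (1.500000, -0.760000)
  k1 = (2.621400, -0.121600)
  predictor → (2.417490, -0.802560)
  k2 = (4.277279, -1.115106)
  → (2.707269, -0.976424)
(p(0.35), q(0.35)) ≈ (2.7073, -0.9764)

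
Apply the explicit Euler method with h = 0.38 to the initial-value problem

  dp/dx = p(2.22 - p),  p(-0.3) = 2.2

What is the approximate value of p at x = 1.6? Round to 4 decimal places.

2.2200

Euler: p_{n+1} = p_n + h·f(x_n, p_n).
x=-0.300000, p=2.200000: f=0.044000 → p ← 2.200000 + 0.38·0.044000 = 2.216720
x=0.080000, p=2.216720: f=0.007271 → p ← 2.216720 + 0.38·0.007271 = 2.219483
x=0.460000, p=2.219483: f=0.001148 → p ← 2.219483 + 0.38·0.001148 = 2.219919
x=0.840000, p=2.219919: f=0.000180 → p ← 2.219919 + 0.38·0.000180 = 2.219987
x=1.220000, p=2.219987: f=0.000028 → p ← 2.219987 + 0.38·0.000028 = 2.219998
p(1.6) ≈ 2.2200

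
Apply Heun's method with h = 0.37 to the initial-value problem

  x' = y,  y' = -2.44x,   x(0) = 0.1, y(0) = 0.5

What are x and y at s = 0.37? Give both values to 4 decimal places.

0.2683, 0.3262

Heun on (x,y): k1 = f(s_n, state_n); k2 = f(s_n + h, state_n + h·k1); state_{n+1} = state_n + (h/2)·(k1 + k2).
0.000000: (0.100000, 0.500000)
  k1 = (0.500000, -0.244000)
  predictor → (0.285000, 0.409720)
  k2 = (0.409720, -0.695400)
  → (0.268298, 0.326211)
(x(0.37), y(0.37)) ≈ (0.2683, 0.3262)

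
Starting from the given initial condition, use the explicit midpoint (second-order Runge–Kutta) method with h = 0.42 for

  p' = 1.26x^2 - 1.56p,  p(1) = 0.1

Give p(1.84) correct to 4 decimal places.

Midpoint: k1 = f(x_n, p_n); k2 = f(x_n + h/2, p_n + (h/2)·k1); p_{n+1} = p_n + h·k2.
x=1.000000, p=0.100000:
  k1 = f(1.000000, 0.100000) = 1.104000
  k2 = f(1.210000, 0.331840) = 1.327096
  p ← 0.100000 + 0.42·1.327096 = 0.657380
x=1.420000, p=0.657380:
  k1 = f(1.420000, 0.657380) = 1.515151
  k2 = f(1.630000, 0.975562) = 1.825818
  p ← 0.657380 + 0.42·1.825818 = 1.424224
p(1.84) ≈ 1.4242

1.4242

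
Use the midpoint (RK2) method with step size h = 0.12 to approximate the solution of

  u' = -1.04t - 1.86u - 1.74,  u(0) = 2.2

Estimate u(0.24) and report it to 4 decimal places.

Midpoint: k1 = f(t_n, u_n); k2 = f(t_n + h/2, u_n + (h/2)·k1); u_{n+1} = u_n + h·k2.
t=0.000000, u=2.200000:
  k1 = f(0.000000, 2.200000) = -5.832000
  k2 = f(0.060000, 1.850080) = -5.243549
  u ← 2.200000 + 0.12·(-5.243549) = 1.570774
t=0.120000, u=1.570774:
  k1 = f(0.120000, 1.570774) = -4.786440
  k2 = f(0.180000, 1.283588) = -4.314673
  u ← 1.570774 + 0.12·(-4.314673) = 1.053013
u(0.24) ≈ 1.0530

1.0530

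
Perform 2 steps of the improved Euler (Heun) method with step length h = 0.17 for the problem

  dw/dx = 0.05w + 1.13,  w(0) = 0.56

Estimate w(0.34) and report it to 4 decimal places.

0.9571

Heun: k1 = f(x_n, w_n); k2 = f(x_n + h, w_n + h·k1); w_{n+1} = w_n + (h/2)·(k1 + k2).
x=0.000000, w=0.560000:
  k1 = f(0.000000, 0.560000) = 1.158000
  k2 = f(0.170000, 0.756860) = 1.167843
  w ← 0.560000 + (0.17/2)·(1.158000 + 1.167843) = 0.757697
x=0.170000, w=0.757697:
  k1 = f(0.170000, 0.757697) = 1.167885
  k2 = f(0.340000, 0.956237) = 1.177812
  w ← 0.757697 + (0.17/2)·(1.167885 + 1.177812) = 0.957081
w(0.34) ≈ 0.9571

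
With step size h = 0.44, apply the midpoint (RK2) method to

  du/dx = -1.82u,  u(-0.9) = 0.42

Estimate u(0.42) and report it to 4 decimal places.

Midpoint: k1 = f(x_n, u_n); k2 = f(x_n + h/2, u_n + (h/2)·k1); u_{n+1} = u_n + h·k2.
x=-0.900000, u=0.420000:
  k1 = f(-0.900000, 0.420000) = -0.764400
  k2 = f(-0.680000, 0.251832) = -0.458334
  u ← 0.420000 + 0.44·(-0.458334) = 0.218333
x=-0.460000, u=0.218333:
  k1 = f(-0.460000, 0.218333) = -0.397366
  k2 = f(-0.240000, 0.130912) = -0.238261
  u ← 0.218333 + 0.44·(-0.238261) = 0.113498
x=-0.020000, u=0.113498:
  k1 = f(-0.020000, 0.113498) = -0.206567
  k2 = f(0.200000, 0.068054) = -0.123857
  u ← 0.113498 + 0.44·(-0.123857) = 0.059001
u(0.42) ≈ 0.0590

0.0590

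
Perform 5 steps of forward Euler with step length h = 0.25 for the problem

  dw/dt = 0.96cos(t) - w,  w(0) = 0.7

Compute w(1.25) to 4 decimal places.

0.7200

Euler: w_{n+1} = w_n + h·f(t_n, w_n).
t=0.000000, w=0.700000: f=0.260000 → w ← 0.700000 + 0.25·0.260000 = 0.765000
t=0.250000, w=0.765000: f=0.165156 → w ← 0.765000 + 0.25·0.165156 = 0.806289
t=0.500000, w=0.806289: f=0.036190 → w ← 0.806289 + 0.25·0.036190 = 0.815337
t=0.750000, w=0.815337: f=-0.112915 → w ← 0.815337 + 0.25·(-0.112915) = 0.787108
t=1.000000, w=0.787108: f=-0.268418 → w ← 0.787108 + 0.25·(-0.268418) = 0.720003
w(1.25) ≈ 0.7200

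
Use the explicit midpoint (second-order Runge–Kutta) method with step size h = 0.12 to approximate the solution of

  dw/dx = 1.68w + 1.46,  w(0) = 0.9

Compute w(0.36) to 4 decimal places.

Midpoint: k1 = f(x_n, w_n); k2 = f(x_n + h/2, w_n + (h/2)·k1); w_{n+1} = w_n + h·k2.
x=0.000000, w=0.900000:
  k1 = f(0.000000, 0.900000) = 2.972000
  k2 = f(0.060000, 1.078320) = 3.271578
  w ← 0.900000 + 0.12·3.271578 = 1.292589
x=0.120000, w=1.292589:
  k1 = f(0.120000, 1.292589) = 3.631550
  k2 = f(0.180000, 1.510482) = 3.997610
  w ← 1.292589 + 0.12·3.997610 = 1.772303
x=0.240000, w=1.772303:
  k1 = f(0.240000, 1.772303) = 4.437468
  k2 = f(0.300000, 2.038551) = 4.884765
  w ← 1.772303 + 0.12·4.884765 = 2.358474
w(0.36) ≈ 2.3585

2.3585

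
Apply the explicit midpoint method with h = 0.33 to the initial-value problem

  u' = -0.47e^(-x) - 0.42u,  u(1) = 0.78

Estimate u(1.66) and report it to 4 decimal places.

Midpoint: k1 = f(x_n, u_n); k2 = f(x_n + h/2, u_n + (h/2)·k1); u_{n+1} = u_n + h·k2.
x=1.000000, u=0.780000:
  k1 = f(1.000000, 0.780000) = -0.500503
  k2 = f(1.165000, 0.697417) = -0.439519
  u ← 0.780000 + 0.33·(-0.439519) = 0.634959
x=1.330000, u=0.634959:
  k1 = f(1.330000, 0.634959) = -0.390987
  k2 = f(1.495000, 0.570446) = -0.344984
  u ← 0.634959 + 0.33·(-0.344984) = 0.521114
u(1.66) ≈ 0.5211

0.5211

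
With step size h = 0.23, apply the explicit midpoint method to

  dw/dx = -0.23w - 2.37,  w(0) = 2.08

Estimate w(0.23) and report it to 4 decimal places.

Midpoint: k1 = f(x_n, w_n); k2 = f(x_n + h/2, w_n + (h/2)·k1); w_{n+1} = w_n + h·k2.
x=0.000000, w=2.080000:
  k1 = f(0.000000, 2.080000) = -2.848400
  k2 = f(0.115000, 1.752434) = -2.773060
  w ← 2.080000 + 0.23·(-2.773060) = 1.442196
w(0.23) ≈ 1.4422

1.4422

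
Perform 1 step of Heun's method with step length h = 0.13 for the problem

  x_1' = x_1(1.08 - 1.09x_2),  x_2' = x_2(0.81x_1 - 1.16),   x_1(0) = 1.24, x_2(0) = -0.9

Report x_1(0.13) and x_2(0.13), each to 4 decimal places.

1.6147, -0.8974

Heun on (x_1,x_2): k1 = f(t_n, state_n); k2 = f(t_n + h, state_n + h·k1); state_{n+1} = state_n + (h/2)·(k1 + k2).
0.000000: (1.240000, -0.900000)
  k1 = (2.555640, 0.140040)
  predictor → (1.572233, -0.881795)
  k2 = (3.209174, -0.100092)
  → (1.614713, -0.897403)
(x_1(0.13), x_2(0.13)) ≈ (1.6147, -0.8974)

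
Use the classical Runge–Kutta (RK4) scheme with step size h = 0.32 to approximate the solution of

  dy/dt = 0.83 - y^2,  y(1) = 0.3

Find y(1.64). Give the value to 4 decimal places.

0.6634

RK4: k1 = f(t_n, y_n); k2 = f(t_n + h/2, y_n + (h/2)·k1); k3 = f(t_n + h/2, y_n + (h/2)·k2); k4 = f(t_n + h, y_n + h·k3); y_{n+1} = y_n + (h/6)·(k1 + 2k2 + 2k3 + k4).
t=1.000000, y=0.300000:
  k1 = f(1.000000, 0.300000) = 0.740000
  k2 = f(1.160000, 0.418400) = 0.654941
  k3 = f(1.160000, 0.404791) = 0.666145
  k4 = f(1.320000, 0.513166) = 0.566660
  y ← 0.300000 + (0.32/6)·(k1 + 2k2 + 2k3 + k4) = 0.510604
t=1.320000, y=0.510604:
  k1 = f(1.320000, 0.510604) = 0.569283
  k2 = f(1.480000, 0.601690) = 0.467970
  k3 = f(1.480000, 0.585480) = 0.487214
  k4 = f(1.640000, 0.666513) = 0.385761
  y ← 0.510604 + (0.32/6)·(k1 + 2k2 + 2k3 + k4) = 0.663426
y(1.64) ≈ 0.6634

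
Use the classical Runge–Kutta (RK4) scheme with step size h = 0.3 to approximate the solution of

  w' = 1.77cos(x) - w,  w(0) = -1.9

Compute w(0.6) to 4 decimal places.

-0.2984

RK4: k1 = f(x_n, w_n); k2 = f(x_n + h/2, w_n + (h/2)·k1); k3 = f(x_n + h/2, w_n + (h/2)·k2); k4 = f(x_n + h, w_n + h·k3); w_{n+1} = w_n + (h/6)·(k1 + 2k2 + 2k3 + k4).
x=0.000000, w=-1.900000:
  k1 = f(0.000000, -1.900000) = 3.670000
  k2 = f(0.150000, -1.349500) = 3.099625
  k3 = f(0.150000, -1.435056) = 3.185181
  k4 = f(0.300000, -0.944446) = 2.635391
  w ← -1.900000 + (0.3/6)·(k1 + 2k2 + 2k3 + k4) = -0.956250
x=0.300000, w=-0.956250:
  k1 = f(0.300000, -0.956250) = 2.647195
  k2 = f(0.450000, -0.559171) = 2.152962
  k3 = f(0.450000, -0.633306) = 2.227097
  k4 = f(0.600000, -0.288121) = 1.748965
  w ← -0.956250 + (0.3/6)·(k1 + 2k2 + 2k3 + k4) = -0.298436
w(0.6) ≈ -0.2984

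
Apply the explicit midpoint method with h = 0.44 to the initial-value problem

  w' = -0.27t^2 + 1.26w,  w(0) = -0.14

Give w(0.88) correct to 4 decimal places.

Midpoint: k1 = f(t_n, w_n); k2 = f(t_n + h/2, w_n + (h/2)·k1); w_{n+1} = w_n + h·k2.
t=0.000000, w=-0.140000:
  k1 = f(0.000000, -0.140000) = -0.176400
  k2 = f(0.220000, -0.178808) = -0.238366
  w ← -0.140000 + 0.44·(-0.238366) = -0.244881
t=0.440000, w=-0.244881:
  k1 = f(0.440000, -0.244881) = -0.360822
  k2 = f(0.660000, -0.324262) = -0.526182
  w ← -0.244881 + 0.44·(-0.526182) = -0.476401
w(0.88) ≈ -0.4764

-0.4764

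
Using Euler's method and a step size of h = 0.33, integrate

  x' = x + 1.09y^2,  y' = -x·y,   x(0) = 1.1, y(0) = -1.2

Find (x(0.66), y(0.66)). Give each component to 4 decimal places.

2.8449, -0.2647

Euler on (x,y): x_{n+1} = x_n + h·x', y_{n+1} = y_n + h·y'.
0.000000: (1.100000, -1.200000); f=(2.669600, 1.320000) → (1.980968, -0.764400)
0.330000: (1.980968, -0.764400); f=(2.617863, 1.514252) → (2.844863, -0.264697)
(x(0.66), y(0.66)) ≈ (2.8449, -0.2647)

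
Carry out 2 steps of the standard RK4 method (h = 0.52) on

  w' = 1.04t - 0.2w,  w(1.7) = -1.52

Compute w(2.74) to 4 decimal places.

0.9509

RK4: k1 = f(t_n, w_n); k2 = f(t_n + h/2, w_n + (h/2)·k1); k3 = f(t_n + h/2, w_n + (h/2)·k2); k4 = f(t_n + h, w_n + h·k3); w_{n+1} = w_n + (h/6)·(k1 + 2k2 + 2k3 + k4).
t=1.700000, w=-1.520000:
  k1 = f(1.700000, -1.520000) = 2.072000
  k2 = f(1.960000, -0.981280) = 2.234656
  k3 = f(1.960000, -0.938989) = 2.226198
  k4 = f(2.220000, -0.362377) = 2.381275
  w ← -1.520000 + (0.52/6)·(k1 + 2k2 + 2k3 + k4) = -0.360835
t=2.220000, w=-0.360835:
  k1 = f(2.220000, -0.360835) = 2.380967
  k2 = f(2.480000, 0.258217) = 2.527557
  k3 = f(2.480000, 0.296330) = 2.519934
  k4 = f(2.740000, 0.949531) = 2.659694
  w ← -0.360835 + (0.52/6)·(k1 + 2k2 + 2k3 + k4) = 0.950921
w(2.74) ≈ 0.9509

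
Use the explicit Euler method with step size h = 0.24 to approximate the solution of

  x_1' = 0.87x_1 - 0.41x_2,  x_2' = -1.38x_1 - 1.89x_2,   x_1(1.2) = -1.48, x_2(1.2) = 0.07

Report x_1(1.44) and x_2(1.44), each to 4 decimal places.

-1.7959, 0.5284

Euler on (x_1,x_2): x_1_{n+1} = x_1_n + h·x_1', x_2_{n+1} = x_2_n + h·x_2'.
1.200000: (-1.480000, 0.070000); f=(-1.316300, 1.910100) → (-1.795912, 0.528424)
(x_1(1.44), x_2(1.44)) ≈ (-1.7959, 0.5284)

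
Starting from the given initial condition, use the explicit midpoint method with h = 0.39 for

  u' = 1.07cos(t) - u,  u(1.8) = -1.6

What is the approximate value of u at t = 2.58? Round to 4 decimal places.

Midpoint: k1 = f(t_n, u_n); k2 = f(t_n + h/2, u_n + (h/2)·k1); u_{n+1} = u_n + h·k2.
t=1.800000, u=-1.600000:
  k1 = f(1.800000, -1.600000) = 1.356894
  k2 = f(1.995000, -1.335406) = 0.894999
  u ← -1.600000 + 0.39·0.894999 = -1.250950
t=2.190000, u=-1.250950:
  k1 = f(2.190000, -1.250950) = 0.629936
  k2 = f(2.385000, -1.128113) = 0.350031
  u ← -1.250950 + 0.39·0.350031 = -1.114438
u(2.58) ≈ -1.1144

-1.1144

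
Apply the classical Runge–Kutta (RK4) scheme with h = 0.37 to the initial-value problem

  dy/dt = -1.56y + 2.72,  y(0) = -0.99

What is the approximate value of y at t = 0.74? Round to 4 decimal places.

0.8803

RK4: k1 = f(t_n, y_n); k2 = f(t_n + h/2, y_n + (h/2)·k1); k3 = f(t_n + h/2, y_n + (h/2)·k2); k4 = f(t_n + h, y_n + h·k3); y_{n+1} = y_n + (h/6)·(k1 + 2k2 + 2k3 + k4).
t=0.000000, y=-0.990000:
  k1 = f(0.000000, -0.990000) = 4.264400
  k2 = f(0.185000, -0.201086) = 3.033694
  k3 = f(0.185000, -0.428767) = 3.388876
  k4 = f(0.370000, 0.263884) = 2.308341
  y ← -0.990000 + (0.37/6)·(k1 + 2k2 + 2k3 + k4) = 0.207436
t=0.370000, y=0.207436:
  k1 = f(0.370000, 0.207436) = 2.396400
  k2 = f(0.555000, 0.650770) = 1.704799
  k3 = f(0.555000, 0.522824) = 1.904395
  k4 = f(0.740000, 0.912062) = 1.297183
  y ← 0.207436 + (0.37/6)·(k1 + 2k2 + 2k3 + k4) = 0.880341
y(0.74) ≈ 0.8803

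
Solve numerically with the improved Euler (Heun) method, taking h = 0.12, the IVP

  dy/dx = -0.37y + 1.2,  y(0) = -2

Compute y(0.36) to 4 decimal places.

-1.3463

Heun: k1 = f(x_n, y_n); k2 = f(x_n + h, y_n + h·k1); y_{n+1} = y_n + (h/2)·(k1 + k2).
x=0.000000, y=-2.000000:
  k1 = f(0.000000, -2.000000) = 1.940000
  k2 = f(0.120000, -1.767200) = 1.853864
  y ← -2.000000 + (0.12/2)·(1.940000 + 1.853864) = -1.772368
x=0.120000, y=-1.772368:
  k1 = f(0.120000, -1.772368) = 1.855776
  k2 = f(0.240000, -1.549675) = 1.773380
  y ← -1.772368 + (0.12/2)·(1.855776 + 1.773380) = -1.554619
x=0.240000, y=-1.554619:
  k1 = f(0.240000, -1.554619) = 1.775209
  k2 = f(0.360000, -1.341594) = 1.696390
  y ← -1.554619 + (0.12/2)·(1.775209 + 1.696390) = -1.346323
y(0.36) ≈ -1.3463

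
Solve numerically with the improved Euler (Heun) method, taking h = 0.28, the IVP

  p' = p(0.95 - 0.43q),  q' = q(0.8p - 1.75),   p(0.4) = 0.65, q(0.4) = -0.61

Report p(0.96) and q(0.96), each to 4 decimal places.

Heun on (p,q): k1 = f(t_n, state_n); k2 = f(t_n + h, state_n + h·k1); state_{n+1} = state_n + (h/2)·(k1 + k2).
0.400000: (0.650000, -0.610000)
  k1 = (0.787995, 0.750300)
  predictor → (0.870639, -0.399916)
  k2 = (0.976825, 0.421307)
  → (0.897075, -0.445975)
0.680000: (0.897075, -0.445975)
  k1 = (1.024252, 0.460398)
  predictor → (1.183865, -0.317064)
  k2 = (1.286077, 0.254573)
  → (1.220521, -0.345879)
(p(0.96), q(0.96)) ≈ (1.2205, -0.3459)

1.2205, -0.3459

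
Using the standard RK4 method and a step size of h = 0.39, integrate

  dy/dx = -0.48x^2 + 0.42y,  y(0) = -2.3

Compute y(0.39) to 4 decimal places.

RK4: k1 = f(x_n, y_n); k2 = f(x_n + h/2, y_n + (h/2)·k1); k3 = f(x_n + h/2, y_n + (h/2)·k2); k4 = f(x_n + h, y_n + h·k3); y_{n+1} = y_n + (h/6)·(k1 + 2k2 + 2k3 + k4).
x=0.000000, y=-2.300000:
  k1 = f(0.000000, -2.300000) = -0.966000
  k2 = f(0.195000, -2.488370) = -1.063367
  k3 = f(0.195000, -2.507357) = -1.071342
  k4 = f(0.390000, -2.717823) = -1.214494
  y ← -2.300000 + (0.39/6)·(k1 + 2k2 + 2k3 + k4) = -2.719244
y(0.39) ≈ -2.7192

-2.7192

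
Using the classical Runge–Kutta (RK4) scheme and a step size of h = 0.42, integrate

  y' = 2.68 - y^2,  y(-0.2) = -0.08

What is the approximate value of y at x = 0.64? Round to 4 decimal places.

1.4106

RK4: k1 = f(x_n, y_n); k2 = f(x_n + h/2, y_n + (h/2)·k1); k3 = f(x_n + h/2, y_n + (h/2)·k2); k4 = f(x_n + h, y_n + h·k3); y_{n+1} = y_n + (h/6)·(k1 + 2k2 + 2k3 + k4).
x=-0.200000, y=-0.080000:
  k1 = f(-0.200000, -0.080000) = 2.673600
  k2 = f(0.010000, 0.481456) = 2.448200
  k3 = f(0.010000, 0.434122) = 2.491538
  k4 = f(0.220000, 0.966446) = 1.745982
  y ← -0.080000 + (0.42/6)·(k1 + 2k2 + 2k3 + k4) = 0.920934
x=0.220000, y=0.920934:
  k1 = f(0.220000, 0.920934) = 1.831880
  k2 = f(0.430000, 1.305629) = 0.975333
  k3 = f(0.430000, 1.125754) = 1.412678
  k4 = f(0.640000, 1.514259) = 0.387020
  y ← 0.920934 + (0.42/6)·(k1 + 2k2 + 2k3 + k4) = 1.410579
y(0.64) ≈ 1.4106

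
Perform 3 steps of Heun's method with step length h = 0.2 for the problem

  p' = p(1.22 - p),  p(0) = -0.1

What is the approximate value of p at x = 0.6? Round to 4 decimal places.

Heun: k1 = f(x_n, p_n); k2 = f(x_n + h, p_n + h·k1); p_{n+1} = p_n + (h/2)·(k1 + k2).
x=0.000000, p=-0.100000:
  k1 = f(0.000000, -0.100000) = -0.132000
  k2 = f(0.200000, -0.126400) = -0.170185
  p ← -0.100000 + (0.2/2)·(-0.132000 + (-0.170185)) = -0.130218
x=0.200000, p=-0.130218:
  k1 = f(0.200000, -0.130218) = -0.175823
  k2 = f(0.400000, -0.165383) = -0.229119
  p ← -0.130218 + (0.2/2)·(-0.175823 + (-0.229119)) = -0.170713
x=0.400000, p=-0.170713:
  k1 = f(0.400000, -0.170713) = -0.237412
  k2 = f(0.600000, -0.218195) = -0.313807
  p ← -0.170713 + (0.2/2)·(-0.237412 + (-0.313807)) = -0.225835
p(0.6) ≈ -0.2258

-0.2258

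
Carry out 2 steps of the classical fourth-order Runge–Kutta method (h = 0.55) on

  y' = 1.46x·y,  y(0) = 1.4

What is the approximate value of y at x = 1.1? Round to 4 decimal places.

RK4: k1 = f(x_n, y_n); k2 = f(x_n + h/2, y_n + (h/2)·k1); k3 = f(x_n + h/2, y_n + (h/2)·k2); k4 = f(x_n + h, y_n + h·k3); y_{n+1} = y_n + (h/6)·(k1 + 2k2 + 2k3 + k4).
x=0.000000, y=1.400000:
  k1 = f(0.000000, 1.400000) = 0.000000
  k2 = f(0.275000, 1.400000) = 0.562100
  k3 = f(0.275000, 1.554577) = 0.624163
  k4 = f(0.550000, 1.743290) = 1.399862
  y ← 1.400000 + (0.55/6)·(k1 + 2k2 + 2k3 + k4) = 1.745802
x=0.550000, y=1.745802:
  k1 = f(0.550000, 1.745802) = 1.401879
  k2 = f(0.825000, 2.131319) = 2.567174
  k3 = f(0.825000, 2.451775) = 2.953163
  k4 = f(1.100000, 3.370042) = 5.412287
  y ← 1.745802 + (0.55/6)·(k1 + 2k2 + 2k3 + k4) = 3.382496
y(1.1) ≈ 3.3825

3.3825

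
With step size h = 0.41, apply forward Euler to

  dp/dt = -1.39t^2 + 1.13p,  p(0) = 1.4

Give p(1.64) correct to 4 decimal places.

4.7908

Euler: p_{n+1} = p_n + h·f(t_n, p_n).
t=0.000000, p=1.400000: f=1.582000 → p ← 1.400000 + 0.41·1.582000 = 2.048620
t=0.410000, p=2.048620: f=2.081282 → p ← 2.048620 + 0.41·2.081282 = 2.901945
t=0.820000, p=2.901945: f=2.344562 → p ← 2.901945 + 0.41·2.344562 = 3.863216
t=1.230000, p=3.863216: f=2.262503 → p ← 3.863216 + 0.41·2.262503 = 4.790842
p(1.64) ≈ 4.7908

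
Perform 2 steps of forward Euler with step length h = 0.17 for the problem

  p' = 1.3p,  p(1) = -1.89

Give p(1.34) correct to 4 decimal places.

-2.8177

Euler: p_{n+1} = p_n + h·f(s_n, p_n).
s=1.000000, p=-1.890000: f=-2.457000 → p ← -1.890000 + 0.17·(-2.457000) = -2.307690
s=1.170000, p=-2.307690: f=-2.999997 → p ← -2.307690 + 0.17·(-2.999997) = -2.817689
p(1.34) ≈ -2.8177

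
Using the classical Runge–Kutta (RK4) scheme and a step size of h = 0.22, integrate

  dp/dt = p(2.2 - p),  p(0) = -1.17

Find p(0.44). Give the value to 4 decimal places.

-16.9765

RK4: k1 = f(t_n, p_n); k2 = f(t_n + h/2, p_n + (h/2)·k1); k3 = f(t_n + h/2, p_n + (h/2)·k2); k4 = f(t_n + h, p_n + h·k3); p_{n+1} = p_n + (h/6)·(k1 + 2k2 + 2k3 + k4).
t=0.000000, p=-1.170000:
  k1 = f(0.000000, -1.170000) = -3.942900
  k2 = f(0.110000, -1.603719) = -6.100096
  k3 = f(0.110000, -1.841011) = -7.439543
  k4 = f(0.220000, -2.806700) = -14.052301
  p ← -1.170000 + (0.22/6)·(k1 + 2k2 + 2k3 + k4) = -2.822731
t=0.220000, p=-2.822731:
  k1 = f(0.220000, -2.822731) = -14.177818
  k2 = f(0.330000, -4.382291) = -28.845514
  k3 = f(0.330000, -5.995738) = -49.139491
  k4 = f(0.440000, -13.633419) = -215.863638
  p ← -2.822731 + (0.22/6)·(k1 + 2k2 + 2k3 + k4) = -16.976485
p(0.44) ≈ -16.9765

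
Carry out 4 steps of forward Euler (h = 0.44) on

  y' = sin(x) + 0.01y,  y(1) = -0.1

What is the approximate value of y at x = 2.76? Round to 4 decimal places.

Euler: y_{n+1} = y_n + h·f(x_n, y_n).
x=1.000000, y=-0.100000: f=0.840471 → y ← -0.100000 + 0.44·0.840471 = 0.269807
x=1.440000, y=0.269807: f=0.994156 → y ← 0.269807 + 0.44·0.994156 = 0.707236
x=1.880000, y=0.707236: f=0.959649 → y ← 0.707236 + 0.44·0.959649 = 1.129481
x=2.320000, y=1.129481: f=0.743526 → y ← 1.129481 + 0.44·0.743526 = 1.456633
y(2.76) ≈ 1.4566

1.4566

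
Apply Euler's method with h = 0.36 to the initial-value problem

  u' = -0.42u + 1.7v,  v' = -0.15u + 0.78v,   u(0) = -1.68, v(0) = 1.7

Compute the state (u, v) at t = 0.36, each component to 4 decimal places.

Euler on (u,v): u_{n+1} = u_n + h·u', v_{n+1} = v_n + h·v'.
0.000000: (-1.680000, 1.700000); f=(3.595600, 1.578000) → (-0.385584, 2.268080)
(u(0.36), v(0.36)) ≈ (-0.3856, 2.2681)

-0.3856, 2.2681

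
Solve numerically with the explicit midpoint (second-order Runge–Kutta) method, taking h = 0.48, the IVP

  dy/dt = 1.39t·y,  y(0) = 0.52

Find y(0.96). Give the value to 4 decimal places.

0.9395

Midpoint: k1 = f(t_n, y_n); k2 = f(t_n + h/2, y_n + (h/2)·k1); y_{n+1} = y_n + h·k2.
t=0.000000, y=0.520000:
  k1 = f(0.000000, 0.520000) = 0.000000
  k2 = f(0.240000, 0.520000) = 0.173472
  y ← 0.520000 + 0.48·0.173472 = 0.603267
t=0.480000, y=0.603267:
  k1 = f(0.480000, 0.603267) = 0.402499
  k2 = f(0.720000, 0.699866) = 0.700426
  y ← 0.603267 + 0.48·0.700426 = 0.939471
y(0.96) ≈ 0.9395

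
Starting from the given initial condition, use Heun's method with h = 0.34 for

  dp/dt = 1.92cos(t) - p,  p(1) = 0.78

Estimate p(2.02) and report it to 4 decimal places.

0.2315

Heun: k1 = f(t_n, p_n); k2 = f(t_n + h, p_n + h·k1); p_{n+1} = p_n + (h/2)·(k1 + k2).
t=1.000000, p=0.780000:
  k1 = f(1.000000, 0.780000) = 0.257380
  k2 = f(1.340000, 0.867509) = -0.428304
  p ← 0.780000 + (0.34/2)·(0.257380 + (-0.428304)) = 0.750943
t=1.340000, p=0.750943:
  k1 = f(1.340000, 0.750943) = -0.311738
  k2 = f(1.680000, 0.644952) = -0.854207
  p ← 0.750943 + (0.34/2)·(-0.311738 + (-0.854207)) = 0.552732
t=1.680000, p=0.552732:
  k1 = f(1.680000, 0.552732) = -0.761987
  k2 = f(2.020000, 0.293657) = -1.127414
  p ← 0.552732 + (0.34/2)·(-0.761987 + (-1.127414)) = 0.231534
p(2.02) ≈ 0.2315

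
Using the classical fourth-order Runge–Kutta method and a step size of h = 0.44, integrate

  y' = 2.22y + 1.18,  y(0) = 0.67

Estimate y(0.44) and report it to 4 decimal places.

2.6491

RK4: k1 = f(s_n, y_n); k2 = f(s_n + h/2, y_n + (h/2)·k1); k3 = f(s_n + h/2, y_n + (h/2)·k2); k4 = f(s_n + h, y_n + h·k3); y_{n+1} = y_n + (h/6)·(k1 + 2k2 + 2k3 + k4).
s=0.000000, y=0.670000:
  k1 = f(0.000000, 0.670000) = 2.667400
  k2 = f(0.220000, 1.256828) = 3.970158
  k3 = f(0.220000, 1.543435) = 4.606425
  k4 = f(0.440000, 2.696827) = 7.166956
  y ← 0.670000 + (0.44/6)·(k1 + 2k2 + 2k3 + k4) = 2.649085
y(0.44) ≈ 2.6491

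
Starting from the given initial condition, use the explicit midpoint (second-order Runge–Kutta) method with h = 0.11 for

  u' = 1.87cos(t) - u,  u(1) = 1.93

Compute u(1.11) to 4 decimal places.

1.8247

Midpoint: k1 = f(t_n, u_n); k2 = f(t_n + h/2, u_n + (h/2)·k1); u_{n+1} = u_n + h·k2.
t=1.000000, u=1.930000:
  k1 = f(1.000000, 1.930000) = -0.919635
  k2 = f(1.055000, 1.879420) = -0.957084
  u ← 1.930000 + 0.11·(-0.957084) = 1.824721
u(1.11) ≈ 1.8247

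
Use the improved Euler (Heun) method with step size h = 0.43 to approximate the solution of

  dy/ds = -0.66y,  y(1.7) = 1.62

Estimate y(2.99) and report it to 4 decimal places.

0.7013

Heun: k1 = f(s_n, y_n); k2 = f(s_n + h, y_n + h·k1); y_{n+1} = y_n + (h/2)·(k1 + k2).
s=1.700000, y=1.620000:
  k1 = f(1.700000, 1.620000) = -1.069200
  k2 = f(2.130000, 1.160244) = -0.765761
  y ← 1.620000 + (0.43/2)·(-1.069200 + (-0.765761)) = 1.225483
s=2.130000, y=1.225483:
  k1 = f(2.130000, 1.225483) = -0.808819
  k2 = f(2.560000, 0.877691) = -0.579276
  y ← 1.225483 + (0.43/2)·(-0.808819 + (-0.579276)) = 0.927043
s=2.560000, y=0.927043:
  k1 = f(2.560000, 0.927043) = -0.611848
  k2 = f(2.990000, 0.663948) = -0.438206
  y ← 0.927043 + (0.43/2)·(-0.611848 + (-0.438206)) = 0.701281
y(2.99) ≈ 0.7013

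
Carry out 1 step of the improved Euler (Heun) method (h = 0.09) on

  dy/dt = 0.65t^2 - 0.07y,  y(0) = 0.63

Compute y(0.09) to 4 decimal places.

0.6263

Heun: k1 = f(t_n, y_n); k2 = f(t_n + h, y_n + h·k1); y_{n+1} = y_n + (h/2)·(k1 + k2).
t=0.000000, y=0.630000:
  k1 = f(0.000000, 0.630000) = -0.044100
  k2 = f(0.090000, 0.626031) = -0.038557
  y ← 0.630000 + (0.09/2)·(-0.044100 + (-0.038557)) = 0.626280
y(0.09) ≈ 0.6263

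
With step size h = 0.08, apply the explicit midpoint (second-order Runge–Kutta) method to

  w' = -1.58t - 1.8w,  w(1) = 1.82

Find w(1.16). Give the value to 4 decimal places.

Midpoint: k1 = f(t_n, w_n); k2 = f(t_n + h/2, w_n + (h/2)·k1); w_{n+1} = w_n + h·k2.
t=1.000000, w=1.820000:
  k1 = f(1.000000, 1.820000) = -4.856000
  k2 = f(1.040000, 1.625760) = -4.569568
  w ← 1.820000 + 0.08·(-4.569568) = 1.454435
t=1.080000, w=1.454435:
  k1 = f(1.080000, 1.454435) = -4.324382
  k2 = f(1.120000, 1.281459) = -4.076227
  w ← 1.454435 + 0.08·(-4.076227) = 1.128336
w(1.16) ≈ 1.1283

1.1283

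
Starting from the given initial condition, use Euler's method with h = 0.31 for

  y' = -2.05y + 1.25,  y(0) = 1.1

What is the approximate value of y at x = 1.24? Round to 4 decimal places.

0.6184

Euler: y_{n+1} = y_n + h·f(x_n, y_n).
x=0.000000, y=1.100000: f=-1.005000 → y ← 1.100000 + 0.31·(-1.005000) = 0.788450
x=0.310000, y=0.788450: f=-0.366323 → y ← 0.788450 + 0.31·(-0.366323) = 0.674890
x=0.620000, y=0.674890: f=-0.133525 → y ← 0.674890 + 0.31·(-0.133525) = 0.633497
x=0.930000, y=0.633497: f=-0.048670 → y ← 0.633497 + 0.31·(-0.048670) = 0.618410
y(1.24) ≈ 0.6184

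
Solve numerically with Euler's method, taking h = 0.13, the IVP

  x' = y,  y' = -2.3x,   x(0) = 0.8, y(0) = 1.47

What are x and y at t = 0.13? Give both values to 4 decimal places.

0.9911, 1.2308

Euler on (x,y): x_{n+1} = x_n + h·x', y_{n+1} = y_n + h·y'.
0.000000: (0.800000, 1.470000); f=(1.470000, -1.840000) → (0.991100, 1.230800)
(x(0.13), y(0.13)) ≈ (0.9911, 1.2308)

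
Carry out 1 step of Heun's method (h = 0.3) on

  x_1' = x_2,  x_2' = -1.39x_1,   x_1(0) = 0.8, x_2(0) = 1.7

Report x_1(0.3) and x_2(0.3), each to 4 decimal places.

1.2600, 1.2601

Heun on (x_1,x_2): k1 = f(x_n, state_n); k2 = f(x_n + h, state_n + h·k1); state_{n+1} = state_n + (h/2)·(k1 + k2).
0.000000: (0.800000, 1.700000)
  k1 = (1.700000, -1.112000)
  predictor → (1.310000, 1.366400)
  k2 = (1.366400, -1.820900)
  → (1.259960, 1.260065)
(x_1(0.3), x_2(0.3)) ≈ (1.2600, 1.2601)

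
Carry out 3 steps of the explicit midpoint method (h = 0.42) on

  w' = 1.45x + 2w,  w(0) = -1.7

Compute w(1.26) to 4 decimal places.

Midpoint: k1 = f(x_n, w_n); k2 = f(x_n + h/2, w_n + (h/2)·k1); w_{n+1} = w_n + h·k2.
x=0.000000, w=-1.700000:
  k1 = f(0.000000, -1.700000) = -3.400000
  k2 = f(0.210000, -2.414000) = -4.523500
  w ← -1.700000 + 0.42·(-4.523500) = -3.599870
x=0.420000, w=-3.599870:
  k1 = f(0.420000, -3.599870) = -6.590740
  k2 = f(0.630000, -4.983925) = -9.054351
  w ← -3.599870 + 0.42·(-9.054351) = -7.402697
x=0.840000, w=-7.402697:
  k1 = f(0.840000, -7.402697) = -13.587395
  k2 = f(1.050000, -10.256050) = -18.989600
  w ← -7.402697 + 0.42·(-18.989600) = -15.378330
w(1.26) ≈ -15.3783

-15.3783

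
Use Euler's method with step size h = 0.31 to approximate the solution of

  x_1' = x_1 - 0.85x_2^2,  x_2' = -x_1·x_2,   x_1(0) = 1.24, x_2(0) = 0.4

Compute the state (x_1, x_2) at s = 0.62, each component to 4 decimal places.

Euler on (x_1,x_2): x_1_{n+1} = x_1_n + h·x_1', x_2_{n+1} = x_2_n + h·x_2'.
0.000000: (1.240000, 0.400000); f=(1.104000, -0.496000) → (1.582240, 0.246240)
0.310000: (1.582240, 0.246240); f=(1.530701, -0.389611) → (2.056757, 0.125461)
(x_1(0.62), x_2(0.62)) ≈ (2.0568, 0.1255)

2.0568, 0.1255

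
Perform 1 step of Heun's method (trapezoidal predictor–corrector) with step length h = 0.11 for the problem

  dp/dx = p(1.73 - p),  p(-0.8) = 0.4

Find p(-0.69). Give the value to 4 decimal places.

Heun: k1 = f(x_n, p_n); k2 = f(x_n + h, p_n + h·k1); p_{n+1} = p_n + (h/2)·(k1 + k2).
x=-0.800000, p=0.400000:
  k1 = f(-0.800000, 0.400000) = 0.532000
  k2 = f(-0.690000, 0.458520) = 0.582999
  p ← 0.400000 + (0.11/2)·(0.532000 + 0.582999) = 0.461325
p(-0.69) ≈ 0.4613

0.4613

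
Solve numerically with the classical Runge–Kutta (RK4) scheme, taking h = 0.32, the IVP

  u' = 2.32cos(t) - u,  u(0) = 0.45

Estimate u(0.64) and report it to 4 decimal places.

1.2487

RK4: k1 = f(t_n, u_n); k2 = f(t_n + h/2, u_n + (h/2)·k1); k3 = f(t_n + h/2, u_n + (h/2)·k2); k4 = f(t_n + h, u_n + h·k3); u_{n+1} = u_n + (h/6)·(k1 + 2k2 + 2k3 + k4).
t=0.000000, u=0.450000:
  k1 = f(0.000000, 0.450000) = 1.870000
  k2 = f(0.160000, 0.749200) = 1.541167
  k3 = f(0.160000, 0.696587) = 1.593781
  k4 = f(0.320000, 0.960010) = 1.242216
  u ← 0.450000 + (0.32/6)·(k1 + 2k2 + 2k3 + k4) = 0.950379
t=0.320000, u=0.950379:
  k1 = f(0.320000, 0.950379) = 1.251847
  k2 = f(0.480000, 1.150675) = 0.907153
  k3 = f(0.480000, 1.095524) = 0.962304
  k4 = f(0.640000, 1.258317) = 0.602545
  u ← 0.950379 + (0.32/6)·(k1 + 2k2 + 2k3 + k4) = 1.248689
u(0.64) ≈ 1.2487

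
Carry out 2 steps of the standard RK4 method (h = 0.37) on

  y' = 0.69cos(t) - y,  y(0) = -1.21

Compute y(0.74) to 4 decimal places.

RK4: k1 = f(t_n, y_n); k2 = f(t_n + h/2, y_n + (h/2)·k1); k3 = f(t_n + h/2, y_n + (h/2)·k2); k4 = f(t_n + h, y_n + h·k3); y_{n+1} = y_n + (h/6)·(k1 + 2k2 + 2k3 + k4).
t=0.000000, y=-1.210000:
  k1 = f(0.000000, -1.210000) = 1.900000
  k2 = f(0.185000, -0.858500) = 1.536726
  k3 = f(0.185000, -0.925706) = 1.603932
  k4 = f(0.370000, -0.616545) = 1.259851
  y ← -1.210000 + (0.37/6)·(k1 + 2k2 + 2k3 + k4) = -0.627795
t=0.370000, y=-0.627795:
  k1 = f(0.370000, -0.627795) = 1.271101
  k2 = f(0.555000, -0.392641) = 0.979072
  k3 = f(0.555000, -0.446666) = 1.033098
  k4 = f(0.740000, -0.245549) = 0.755092
  y ← -0.627795 + (0.37/6)·(k1 + 2k2 + 2k3 + k4) = -0.254679
y(0.74) ≈ -0.2547

-0.2547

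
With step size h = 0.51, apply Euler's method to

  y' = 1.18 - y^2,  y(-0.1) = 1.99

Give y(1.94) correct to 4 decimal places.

Euler: y_{n+1} = y_n + h·f(x_n, y_n).
x=-0.100000, y=1.990000: f=-2.780100 → y ← 1.990000 + 0.51·(-2.780100) = 0.572149
x=0.410000, y=0.572149: f=0.852646 → y ← 0.572149 + 0.51·0.852646 = 1.006998
x=0.920000, y=1.006998: f=0.165955 → y ← 1.006998 + 0.51·0.165955 = 1.091635
x=1.430000, y=1.091635: f=-0.011667 → y ← 1.091635 + 0.51·(-0.011667) = 1.085685
y(1.94) ≈ 1.0857

1.0857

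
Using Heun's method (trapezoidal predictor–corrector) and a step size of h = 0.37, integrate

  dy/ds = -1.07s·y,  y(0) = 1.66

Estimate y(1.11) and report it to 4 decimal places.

Heun: k1 = f(s_n, y_n); k2 = f(s_n + h, y_n + h·k1); y_{n+1} = y_n + (h/2)·(k1 + k2).
s=0.000000, y=1.660000:
  k1 = f(0.000000, 1.660000) = 0.000000
  k2 = f(0.370000, 1.660000) = -0.657194
  y ← 1.660000 + (0.37/2)·(0.000000 + (-0.657194)) = 1.538419
s=0.370000, y=1.538419:
  k1 = f(0.370000, 1.538419) = -0.609060
  k2 = f(0.740000, 1.313067) = -1.039686
  y ← 1.538419 + (0.37/2)·(-0.609060 + (-1.039686)) = 1.233401
s=0.740000, y=1.233401:
  k1 = f(0.740000, 1.233401) = -0.976607
  k2 = f(1.110000, 0.872056) = -1.035741
  y ← 1.233401 + (0.37/2)·(-0.976607 + (-1.035741)) = 0.861117
y(1.11) ≈ 0.8611

0.8611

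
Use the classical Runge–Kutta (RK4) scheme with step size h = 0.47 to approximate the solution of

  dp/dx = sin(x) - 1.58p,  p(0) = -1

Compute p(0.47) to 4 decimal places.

RK4: k1 = f(x_n, p_n); k2 = f(x_n + h/2, p_n + (h/2)·k1); k3 = f(x_n + h/2, p_n + (h/2)·k2); k4 = f(x_n + h, p_n + h·k3); p_{n+1} = p_n + (h/6)·(k1 + 2k2 + 2k3 + k4).
x=0.000000, p=-1.000000:
  k1 = f(0.000000, -1.000000) = 1.580000
  k2 = f(0.235000, -0.628700) = 1.226189
  k3 = f(0.235000, -0.711846) = 1.357559
  k4 = f(0.470000, -0.361947) = 1.024763
  p ← -1.000000 + (0.47/6)·(k1 + 2k2 + 2k3 + k4) = -0.391173
p(0.47) ≈ -0.3912

-0.3912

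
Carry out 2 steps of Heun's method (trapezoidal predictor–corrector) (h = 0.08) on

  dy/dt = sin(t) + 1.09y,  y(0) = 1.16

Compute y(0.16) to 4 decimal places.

Heun: k1 = f(t_n, y_n); k2 = f(t_n + h, y_n + h·k1); y_{n+1} = y_n + (h/2)·(k1 + k2).
t=0.000000, y=1.160000:
  k1 = f(0.000000, 1.160000) = 1.264400
  k2 = f(0.080000, 1.261152) = 1.454570
  y ← 1.160000 + (0.08/2)·(1.264400 + 1.454570) = 1.268759
t=0.080000, y=1.268759:
  k1 = f(0.080000, 1.268759) = 1.462862
  k2 = f(0.160000, 1.385788) = 1.669827
  y ← 1.268759 + (0.08/2)·(1.462862 + 1.669827) = 1.394066
y(0.16) ≈ 1.3941

1.3941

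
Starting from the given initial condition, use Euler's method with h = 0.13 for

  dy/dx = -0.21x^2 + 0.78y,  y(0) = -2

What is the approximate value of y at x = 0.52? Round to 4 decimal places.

Euler: y_{n+1} = y_n + h·f(x_n, y_n).
x=0.000000, y=-2.000000: f=-1.560000 → y ← -2.000000 + 0.13·(-1.560000) = -2.202800
x=0.130000, y=-2.202800: f=-1.721733 → y ← -2.202800 + 0.13·(-1.721733) = -2.426625
x=0.260000, y=-2.426625: f=-1.906964 → y ← -2.426625 + 0.13·(-1.906964) = -2.674531
x=0.390000, y=-2.674531: f=-2.118075 → y ← -2.674531 + 0.13·(-2.118075) = -2.949880
y(0.52) ≈ -2.9499

-2.9499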